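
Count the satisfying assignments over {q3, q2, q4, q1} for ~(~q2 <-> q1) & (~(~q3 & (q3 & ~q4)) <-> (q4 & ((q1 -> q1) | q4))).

4

Initial set: {T (~(~q2 <-> q1) & (~(~q3 & (q3 & ~q4)) <-> (q4 & ((q1 -> q1) | q4))))}.
T (~(~q2 <-> q1) & (~(~q3 & (q3 & ~q4)) <-> (q4 & ((q1 -> q1) | q4)))): α-rule — add T ~(~q2 <-> q1), T (~(~q3 & (q3 & ~q4)) <-> (q4 & ((q1 -> q1) | q4))).
T ~(~q2 <-> q1): β-rule — branch into T ~q2, F q1  //  F ~q2, T q1.
  branch 1 (add T ~q2, F q1):
    T (~(~q3 & (q3 & ~q4)) <-> (q4 & ((q1 -> q1) | q4))): β-rule — branch into T ~(~q3 & (q3 & ~q4)), T (q4 & ((q1 -> q1) | q4))  //  F ~(~q3 & (q3 & ~q4)), F (q4 & ((q1 -> q1) | q4)).
      branch 1.1 (add T ~(~q3 & (q3 & ~q4)), T (q4 & ((q1 -> q1) | q4))):
        T (q4 & ((q1 -> q1) | q4)): α-rule — add T q4, T ((q1 -> q1) | q4).
        T ~(~q3 & (q3 & ~q4)): β-rule — branch into F ~q3  //  F (q3 & ~q4).
          branch 1.1.1 (add F ~q3):
            T ((q1 -> q1) | q4): β-rule — branch into T (q1 -> q1)  //  T q4.
              branch 1.1.1.1 (add T (q1 -> q1)):
                T (q1 -> q1): β-rule — branch into F q1  //  T q1.
                  branch 1.1.1.1.1 (add F q1):
                    ○ open, literals {q1=0, q2=0, q3=1, q4=1}.
                  branch 1.1.1.1.2 (add T q1):
                    × closes — contains both q1 and ~q1.
              branch 1.1.1.2 (add T q4):
                ○ open, literals {q1=0, q2=0, q3=1, q4=1}.
          branch 1.1.2 (add F (q3 & ~q4)):
            T ((q1 -> q1) | q4): β-rule — branch into T (q1 -> q1)  //  T q4.
              branch 1.1.2.1 (add T (q1 -> q1)):
                F (q3 & ~q4): β-rule — branch into F q3  //  F ~q4.
                  branch 1.1.2.1.1 (add F q3):
                    T (q1 -> q1): β-rule — branch into F q1  //  T q1.
                      branch 1.1.2.1.1.1 (add F q1):
                        ○ open, literals {q1=0, q2=0, q3=0, q4=1}.
                      branch 1.1.2.1.1.2 (add T q1):
                        × closes — contains both q1 and ~q1.
                  branch 1.1.2.1.2 (add F ~q4):
                    T (q1 -> q1): β-rule — branch into F q1  //  T q1.
                      branch 1.1.2.1.2.1 (add F q1):
                        ○ open, literals {q1=0, q2=0, q4=1}.
                      branch 1.1.2.1.2.2 (add T q1):
                        × closes — contains both q1 and ~q1.
              branch 1.1.2.2 (add T q4):
                F (q3 & ~q4): β-rule — branch into F q3  //  F ~q4.
                  branch 1.1.2.2.1 (add F q3):
                    ○ open, literals {q1=0, q2=0, q3=0, q4=1}.
                  branch 1.1.2.2.2 (add F ~q4):
                    ○ open, literals {q1=0, q2=0, q4=1}.
      branch 1.2 (add F ~(~q3 & (q3 & ~q4)), F (q4 & ((q1 -> q1) | q4))):
        F ~(~q3 & (q3 & ~q4)): α-rule — add T ~q3, T (q3 & ~q4).
        T (q3 & ~q4): α-rule — add T q3, T ~q4.
        × closes — contains both q3 and ~q3.
  branch 2 (add F ~q2, T q1):
    T (~(~q3 & (q3 & ~q4)) <-> (q4 & ((q1 -> q1) | q4))): β-rule — branch into T ~(~q3 & (q3 & ~q4)), T (q4 & ((q1 -> q1) | q4))  //  F ~(~q3 & (q3 & ~q4)), F (q4 & ((q1 -> q1) | q4)).
      branch 2.1 (add T ~(~q3 & (q3 & ~q4)), T (q4 & ((q1 -> q1) | q4))):
        T (q4 & ((q1 -> q1) | q4)): α-rule — add T q4, T ((q1 -> q1) | q4).
        T ~(~q3 & (q3 & ~q4)): β-rule — branch into F ~q3  //  F (q3 & ~q4).
          branch 2.1.1 (add F ~q3):
            T ((q1 -> q1) | q4): β-rule — branch into T (q1 -> q1)  //  T q4.
              branch 2.1.1.1 (add T (q1 -> q1)):
                T (q1 -> q1): β-rule — branch into F q1  //  T q1.
                  branch 2.1.1.1.1 (add F q1):
                    × closes — contains both q1 and ~q1.
                  branch 2.1.1.1.2 (add T q1):
                    ○ open, literals {q1=1, q2=1, q3=1, q4=1}.
              branch 2.1.1.2 (add T q4):
                ○ open, literals {q1=1, q2=1, q3=1, q4=1}.
          branch 2.1.2 (add F (q3 & ~q4)):
            T ((q1 -> q1) | q4): β-rule — branch into T (q1 -> q1)  //  T q4.
              branch 2.1.2.1 (add T (q1 -> q1)):
                F (q3 & ~q4): β-rule — branch into F q3  //  F ~q4.
                  branch 2.1.2.1.1 (add F q3):
                    T (q1 -> q1): β-rule — branch into F q1  //  T q1.
                      branch 2.1.2.1.1.1 (add F q1):
                        × closes — contains both q1 and ~q1.
                      branch 2.1.2.1.1.2 (add T q1):
                        ○ open, literals {q1=1, q2=1, q3=0, q4=1}.
                  branch 2.1.2.1.2 (add F ~q4):
                    T (q1 -> q1): β-rule — branch into F q1  //  T q1.
                      branch 2.1.2.1.2.1 (add F q1):
                        × closes — contains both q1 and ~q1.
                      branch 2.1.2.1.2.2 (add T q1):
                        ○ open, literals {q1=1, q2=1, q4=1}.
              branch 2.1.2.2 (add T q4):
                F (q3 & ~q4): β-rule — branch into F q3  //  F ~q4.
                  branch 2.1.2.2.1 (add F q3):
                    ○ open, literals {q1=1, q2=1, q3=0, q4=1}.
                  branch 2.1.2.2.2 (add F ~q4):
                    ○ open, literals {q1=1, q2=1, q4=1}.
      branch 2.2 (add F ~(~q3 & (q3 & ~q4)), F (q4 & ((q1 -> q1) | q4))):
        F ~(~q3 & (q3 & ~q4)): α-rule — add T ~q3, T (q3 & ~q4).
        T (q3 & ~q4): α-rule — add T q3, T ~q4.
        × closes — contains both q3 and ~q3.
8 branches closed, 12 open.
Each open branch fixes some atoms; the unmentioned ones are free. Counting distinct full assignments: branch {q1=0, q2=0, q3=1, q4=1} (none free) contributes 1 new; branch {q1=0, q2=0, q3=1, q4=1} (none free) contributes 0 new; branch {q1=0, q2=0, q3=0, q4=1} (none free) contributes 1 new; branch {q1=0, q2=0, q4=1} (q3) contributes 0 new; branch {q1=0, q2=0, q3=0, q4=1} (none free) contributes 0 new; branch {q1=0, q2=0, q4=1} (q3) contributes 0 new; branch {q1=1, q2=1, q3=1, q4=1} (none free) contributes 1 new; branch {q1=1, q2=1, q3=1, q4=1} (none free) contributes 0 new; branch {q1=1, q2=1, q3=0, q4=1} (none free) contributes 1 new; branch {q1=1, q2=1, q4=1} (q3) contributes 0 new; branch {q1=1, q2=1, q3=0, q4=1} (none free) contributes 0 new; branch {q1=1, q2=1, q4=1} (q3) contributes 0 new. Total: 4.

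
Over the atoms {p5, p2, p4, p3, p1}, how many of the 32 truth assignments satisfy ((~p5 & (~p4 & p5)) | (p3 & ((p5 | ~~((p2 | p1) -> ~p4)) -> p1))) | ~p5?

Initial set: {(((~p5 & (~p4 & p5)) | (p3 & ((p5 | ~~((p2 | p1) -> ~p4)) -> p1))) | ~p5)}.
(((~p5 & (~p4 & p5)) | (p3 & ((p5 | ~~((p2 | p1) -> ~p4)) -> p1))) | ~p5): β-rule — branch into ((~p5 & (~p4 & p5)) | (p3 & ((p5 | ~~((p2 | p1) -> ~p4)) -> p1)))  //  ~p5.
  branch 1 (add ((~p5 & (~p4 & p5)) | (p3 & ((p5 | ~~((p2 | p1) -> ~p4)) -> p1)))):
    ((~p5 & (~p4 & p5)) | (p3 & ((p5 | ~~((p2 | p1) -> ~p4)) -> p1))): β-rule — branch into (~p5 & (~p4 & p5))  //  (p3 & ((p5 | ~~((p2 | p1) -> ~p4)) -> p1)).
      branch 1.1 (add (~p5 & (~p4 & p5))):
        (~p5 & (~p4 & p5)): α-rule — add ~p5, (~p4 & p5).
        (~p4 & p5): α-rule — add ~p4, p5.
        × closes — contains both p5 and ~p5.
      branch 1.2 (add (p3 & ((p5 | ~~((p2 | p1) -> ~p4)) -> p1))):
        (p3 & ((p5 | ~~((p2 | p1) -> ~p4)) -> p1)): α-rule — add p3, ((p5 | ~~((p2 | p1) -> ~p4)) -> p1).
        ((p5 | ~~((p2 | p1) -> ~p4)) -> p1): β-rule — branch into ~(p5 | ~~((p2 | p1) -> ~p4))  //  p1.
          branch 1.2.1 (add ~(p5 | ~~((p2 | p1) -> ~p4))):
            ~(p5 | ~~((p2 | p1) -> ~p4)): α-rule — add ~p5, ~~~((p2 | p1) -> ~p4).
            ~~~((p2 | p1) -> ~p4): drop double negation, giving ~((p2 | p1) -> ~p4).
            ~((p2 | p1) -> ~p4): α-rule — add (p2 | p1), ~~p4.
            (p2 | p1): β-rule — branch into p2  //  p1.
              branch 1.2.1.1 (add p2):
                ○ open, literals {p2=1, p3=1, p4=1, p5=0}.
              branch 1.2.1.2 (add p1):
                ○ open, literals {p1=1, p3=1, p4=1, p5=0}.
          branch 1.2.2 (add p1):
            ○ open, literals {p1=1, p3=1}.
  branch 2 (add ~p5):
    ○ open, literals {p5=0}.
1 branch closed, 4 open.
Each open branch fixes some atoms; the unmentioned ones are free. Counting distinct full assignments: branch {p2=1, p3=1, p4=1, p5=0} (p1) contributes 2 new; branch {p1=1, p3=1, p4=1, p5=0} (p2) contributes 1 new; branch {p1=1, p3=1} (p5, p2, p4) contributes 6 new; branch {p5=0} (p2, p4, p3, p1) contributes 11 new. Total: 20.

20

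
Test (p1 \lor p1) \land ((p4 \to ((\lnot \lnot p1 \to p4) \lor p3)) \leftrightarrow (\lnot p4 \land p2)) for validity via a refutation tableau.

Not valid

Assume the negation and expand:
Initial set: {\lnot ((p1 \lor p1) \land ((p4 \to ((\lnot \lnot p1 \to p4) \lor p3)) \leftrightarrow (\lnot p4 \land p2)))}.
\lnot ((p1 \lor p1) \land ((p4 \to ((\lnot \lnot p1 \to p4) \lor p3)) \leftrightarrow (\lnot p4 \land p2))): β-rule — branch into \lnot (p1 \lor p1)  //  \lnot ((p4 \to ((\lnot \lnot p1 \to p4) \lor p3)) \leftrightarrow (\lnot p4 \land p2)).
  branch 1 (add \lnot (p1 \lor p1)):
    \lnot (p1 \lor p1): α-rule — add \lnot p1, \lnot p1.
    ○ open, literals {p1=F}.
  branch 2 (add \lnot ((p4 \to ((\lnot \lnot p1 \to p4) \lor p3)) \leftrightarrow (\lnot p4 \land p2))):
    \lnot ((p4 \to ((\lnot \lnot p1 \to p4) \lor p3)) \leftrightarrow (\lnot p4 \land p2)): β-rule — branch into (p4 \to ((\lnot \lnot p1 \to p4) \lor p3)), \lnot (\lnot p4 \land p2)  //  \lnot (p4 \to ((\lnot \lnot p1 \to p4) \lor p3)), (\lnot p4 \land p2).
      branch 2.1 (add (p4 \to ((\lnot \lnot p1 \to p4) \lor p3)), \lnot (\lnot p4 \land p2)):
        (p4 \to ((\lnot \lnot p1 \to p4) \lor p3)): β-rule — branch into \lnot p4  //  ((\lnot \lnot p1 \to p4) \lor p3).
          branch 2.1.1 (add \lnot p4):
            \lnot (\lnot p4 \land p2): β-rule — branch into \lnot \lnot p4  //  \lnot p2.
              branch 2.1.1.1 (add \lnot \lnot p4):
                × closes — contains both p4 and \lnot p4.
              branch 2.1.1.2 (add \lnot p2):
                ○ open, literals {p2=F, p4=F}.
          branch 2.1.2 (add ((\lnot \lnot p1 \to p4) \lor p3)):
            \lnot (\lnot p4 \land p2): β-rule — branch into \lnot \lnot p4  //  \lnot p2.
              branch 2.1.2.1 (add \lnot \lnot p4):
                ((\lnot \lnot p1 \to p4) \lor p3): β-rule — branch into (\lnot \lnot p1 \to p4)  //  p3.
                  branch 2.1.2.1.1 (add (\lnot \lnot p1 \to p4)):
                    (\lnot \lnot p1 \to p4): β-rule — branch into \lnot \lnot \lnot p1  //  p4.
                      branch 2.1.2.1.1.1 (add \lnot \lnot \lnot p1):
                        \lnot \lnot \lnot p1: drop double negation, giving \lnot p1.
                        ○ open, literals {p1=F, p4=T}.
                      branch 2.1.2.1.1.2 (add p4):
                        ○ open, literals {p4=T}.
                  branch 2.1.2.1.2 (add p3):
                    ○ open, literals {p3=T, p4=T}.
              branch 2.1.2.2 (add \lnot p2):
                ((\lnot \lnot p1 \to p4) \lor p3): β-rule — branch into (\lnot \lnot p1 \to p4)  //  p3.
                  branch 2.1.2.2.1 (add (\lnot \lnot p1 \to p4)):
                    (\lnot \lnot p1 \to p4): β-rule — branch into \lnot \lnot \lnot p1  //  p4.
                      branch 2.1.2.2.1.1 (add \lnot \lnot \lnot p1):
                        \lnot \lnot \lnot p1: drop double negation, giving \lnot p1.
                        ○ open, literals {p1=F, p2=F}.
                      branch 2.1.2.2.1.2 (add p4):
                        ○ open, literals {p2=F, p4=T}.
                  branch 2.1.2.2.2 (add p3):
                    ○ open, literals {p2=F, p3=T}.
      branch 2.2 (add \lnot (p4 \to ((\lnot \lnot p1 \to p4) \lor p3)), (\lnot p4 \land p2)):
        \lnot (p4 \to ((\lnot \lnot p1 \to p4) \lor p3)): α-rule — add p4, \lnot ((\lnot \lnot p1 \to p4) \lor p3).
        (\lnot p4 \land p2): α-rule — add \lnot p4, p2.
        × closes — contains both p4 and \lnot p4.
2 branches closed, 8 open.
An open branch gives a countermodel: p1=F (unmentioned atoms arbitrary); under it the original formula is false.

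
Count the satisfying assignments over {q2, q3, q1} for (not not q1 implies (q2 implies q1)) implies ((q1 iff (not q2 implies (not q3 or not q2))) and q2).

2

Initial set: {((not not q1 implies (q2 implies q1)) implies ((q1 iff (not q2 implies (not q3 or not q2))) and q2))}.
((not not q1 implies (q2 implies q1)) implies ((q1 iff (not q2 implies (not q3 or not q2))) and q2)): β-rule — branch into not (not not q1 implies (q2 implies q1))  //  ((q1 iff (not q2 implies (not q3 or not q2))) and q2).
  branch 1 (add not (not not q1 implies (q2 implies q1))):
    not (not not q1 implies (q2 implies q1)): α-rule — add not not q1, not (q2 implies q1).
    not not q1: drop double negation, giving q1.
    not (q2 implies q1): α-rule — add q2, not q1.
    × closes — contains both q1 and not q1.
  branch 2 (add ((q1 iff (not q2 implies (not q3 or not q2))) and q2)):
    ((q1 iff (not q2 implies (not q3 or not q2))) and q2): α-rule — add (q1 iff (not q2 implies (not q3 or not q2))), q2.
    (q1 iff (not q2 implies (not q3 or not q2))): β-rule — branch into q1, (not q2 implies (not q3 or not q2))  //  not q1, not (not q2 implies (not q3 or not q2)).
      branch 2.1 (add q1, (not q2 implies (not q3 or not q2))):
        (not q2 implies (not q3 or not q2)): β-rule — branch into not not q2  //  (not q3 or not q2).
          branch 2.1.1 (add not not q2):
            ○ open, literals {q1=1, q2=1}.
          branch 2.1.2 (add (not q3 or not q2)):
            (not q3 or not q2): β-rule — branch into not q3  //  not q2.
              branch 2.1.2.1 (add not q3):
                ○ open, literals {q1=1, q2=1, q3=0}.
              branch 2.1.2.2 (add not q2):
                × closes — contains both q2 and not q2.
      branch 2.2 (add not q1, not (not q2 implies (not q3 or not q2))):
        not (not q2 implies (not q3 or not q2)): α-rule — add not q2, not (not q3 or not q2).
        × closes — contains both q2 and not q2.
3 branches closed, 2 open.
Each open branch fixes some atoms; the unmentioned ones are free. Counting distinct full assignments: branch {q1=1, q2=1} (q3) contributes 2 new; branch {q1=1, q2=1, q3=0} (none free) contributes 0 new. Total: 2.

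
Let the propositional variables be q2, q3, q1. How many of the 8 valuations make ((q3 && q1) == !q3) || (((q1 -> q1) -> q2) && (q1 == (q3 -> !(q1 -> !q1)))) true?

Initial set: {(((q3 && q1) == !q3) || (((q1 -> q1) -> q2) && (q1 == (q3 -> !(q1 -> !q1)))))}.
(((q3 && q1) == !q3) || (((q1 -> q1) -> q2) && (q1 == (q3 -> !(q1 -> !q1))))): β-rule — branch into ((q3 && q1) == !q3)  //  (((q1 -> q1) -> q2) && (q1 == (q3 -> !(q1 -> !q1)))).
  branch 1 (add ((q3 && q1) == !q3)):
    ((q3 && q1) == !q3): β-rule — branch into (q3 && q1), !q3  //  !(q3 && q1), !!q3.
      branch 1.1 (add (q3 && q1), !q3):
        (q3 && q1): α-rule — add q3, q1.
        × closes — contains both q3 and !q3.
      branch 1.2 (add !(q3 && q1), !!q3):
        !(q3 && q1): β-rule — branch into !q3  //  !q1.
          branch 1.2.1 (add !q3):
            × closes — contains both q3 and !q3.
          branch 1.2.2 (add !q1):
            ○ open, literals {q1=F, q3=T}.
  branch 2 (add (((q1 -> q1) -> q2) && (q1 == (q3 -> !(q1 -> !q1))))):
    (((q1 -> q1) -> q2) && (q1 == (q3 -> !(q1 -> !q1)))): α-rule — add ((q1 -> q1) -> q2), (q1 == (q3 -> !(q1 -> !q1))).
    ((q1 -> q1) -> q2): β-rule — branch into !(q1 -> q1)  //  q2.
      branch 2.1 (add !(q1 -> q1)):
        !(q1 -> q1): α-rule — add q1, !q1.
        × closes — contains both q1 and !q1.
      branch 2.2 (add q2):
        (q1 == (q3 -> !(q1 -> !q1))): β-rule — branch into q1, (q3 -> !(q1 -> !q1))  //  !q1, !(q3 -> !(q1 -> !q1)).
          branch 2.2.1 (add q1, (q3 -> !(q1 -> !q1))):
            (q3 -> !(q1 -> !q1)): β-rule — branch into !q3  //  !(q1 -> !q1).
              branch 2.2.1.1 (add !q3):
                ○ open, literals {q1=T, q2=T, q3=F}.
              branch 2.2.1.2 (add !(q1 -> !q1)):
                !(q1 -> !q1): α-rule — add q1, !!q1.
                ○ open, literals {q1=T, q2=T}.
          branch 2.2.2 (add !q1, !(q3 -> !(q1 -> !q1))):
            !(q3 -> !(q1 -> !q1)): α-rule — add q3, !!(q1 -> !q1).
            !!(q1 -> !q1): β-rule — branch into !q1  //  !q1.
              branch 2.2.2.1 (add !q1):
                ○ open, literals {q1=F, q2=T, q3=T}.
              branch 2.2.2.2 (add !q1):
                ○ open, literals {q1=F, q2=T, q3=T}.
3 branches closed, 5 open.
Each open branch fixes some atoms; the unmentioned ones are free. Counting distinct full assignments: branch {q1=F, q3=T} (q2) contributes 2 new; branch {q1=T, q2=T, q3=F} (none free) contributes 1 new; branch {q1=T, q2=T} (q3) contributes 1 new; branch {q1=F, q2=T, q3=T} (none free) contributes 0 new; branch {q1=F, q2=T, q3=T} (none free) contributes 0 new. Total: 4.

4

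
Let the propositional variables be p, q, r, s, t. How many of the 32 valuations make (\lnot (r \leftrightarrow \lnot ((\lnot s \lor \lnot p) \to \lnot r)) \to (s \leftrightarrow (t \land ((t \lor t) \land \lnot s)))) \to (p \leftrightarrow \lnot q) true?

18

Initial set: {((\lnot (r \leftrightarrow \lnot ((\lnot s \lor \lnot p) \to \lnot r)) \to (s \leftrightarrow (t \land ((t \lor t) \land \lnot s)))) \to (p \leftrightarrow \lnot q))}.
((\lnot (r \leftrightarrow \lnot ((\lnot s \lor \lnot p) \to \lnot r)) \to (s \leftrightarrow (t \land ((t \lor t) \land \lnot s)))) \to (p \leftrightarrow \lnot q)): β-rule — branch into \lnot (\lnot (r \leftrightarrow \lnot ((\lnot s \lor \lnot p) \to \lnot r)) \to (s \leftrightarrow (t \land ((t \lor t) \land \lnot s))))  //  (p \leftrightarrow \lnot q).
  branch 1 (add \lnot (\lnot (r \leftrightarrow \lnot ((\lnot s \lor \lnot p) \to \lnot r)) \to (s \leftrightarrow (t \land ((t \lor t) \land \lnot s))))):
    \lnot (\lnot (r \leftrightarrow \lnot ((\lnot s \lor \lnot p) \to \lnot r)) \to (s \leftrightarrow (t \land ((t \lor t) \land \lnot s)))): α-rule — add \lnot (r \leftrightarrow \lnot ((\lnot s \lor \lnot p) \to \lnot r)), \lnot (s \leftrightarrow (t \land ((t \lor t) \land \lnot s))).
    \lnot (r \leftrightarrow \lnot ((\lnot s \lor \lnot p) \to \lnot r)): β-rule — branch into r, \lnot \lnot ((\lnot s \lor \lnot p) \to \lnot r)  //  \lnot r, \lnot ((\lnot s \lor \lnot p) \to \lnot r).
      branch 1.1 (add r, \lnot \lnot ((\lnot s \lor \lnot p) \to \lnot r)):
        \lnot (s \leftrightarrow (t \land ((t \lor t) \land \lnot s))): β-rule — branch into s, \lnot (t \land ((t \lor t) \land \lnot s))  //  \lnot s, (t \land ((t \lor t) \land \lnot s)).
          branch 1.1.1 (add s, \lnot (t \land ((t \lor t) \land \lnot s))):
            \lnot \lnot ((\lnot s \lor \lnot p) \to \lnot r): β-rule — branch into \lnot (\lnot s \lor \lnot p)  //  \lnot r.
              branch 1.1.1.1 (add \lnot (\lnot s \lor \lnot p)):
                \lnot (\lnot s \lor \lnot p): α-rule — add \lnot \lnot s, \lnot \lnot p.
                \lnot (t \land ((t \lor t) \land \lnot s)): β-rule — branch into \lnot t  //  \lnot ((t \lor t) \land \lnot s).
                  branch 1.1.1.1.1 (add \lnot t):
                    ○ open, literals {p=T, r=T, s=T, t=F}.
                  branch 1.1.1.1.2 (add \lnot ((t \lor t) \land \lnot s)):
                    \lnot ((t \lor t) \land \lnot s): β-rule — branch into \lnot (t \lor t)  //  \lnot \lnot s.
                      branch 1.1.1.1.2.1 (add \lnot (t \lor t)):
                        \lnot (t \lor t): α-rule — add \lnot t, \lnot t.
                        ○ open, literals {p=T, r=T, s=T, t=F}.
                      branch 1.1.1.1.2.2 (add \lnot \lnot s):
                        ○ open, literals {p=T, r=T, s=T}.
              branch 1.1.1.2 (add \lnot r):
                × closes — contains both r and \lnot r.
          branch 1.1.2 (add \lnot s, (t \land ((t \lor t) \land \lnot s))):
            (t \land ((t \lor t) \land \lnot s)): α-rule — add t, ((t \lor t) \land \lnot s).
            ((t \lor t) \land \lnot s): α-rule — add (t \lor t), \lnot s.
            \lnot \lnot ((\lnot s \lor \lnot p) \to \lnot r): β-rule — branch into \lnot (\lnot s \lor \lnot p)  //  \lnot r.
              branch 1.1.2.1 (add \lnot (\lnot s \lor \lnot p)):
                \lnot (\lnot s \lor \lnot p): α-rule — add \lnot \lnot s, \lnot \lnot p.
                × closes — contains both s and \lnot s.
              branch 1.1.2.2 (add \lnot r):
                × closes — contains both r and \lnot r.
      branch 1.2 (add \lnot r, \lnot ((\lnot s \lor \lnot p) \to \lnot r)):
        \lnot ((\lnot s \lor \lnot p) \to \lnot r): α-rule — add (\lnot s \lor \lnot p), \lnot \lnot r.
        × closes — contains both r and \lnot r.
  branch 2 (add (p \leftrightarrow \lnot q)):
    (p \leftrightarrow \lnot q): β-rule — branch into p, \lnot q  //  \lnot p, \lnot \lnot q.
      branch 2.1 (add p, \lnot q):
        ○ open, literals {p=T, q=F}.
      branch 2.2 (add \lnot p, \lnot \lnot q):
        ○ open, literals {p=F, q=T}.
4 branches closed, 5 open.
Each open branch fixes some atoms; the unmentioned ones are free. Counting distinct full assignments: branch {p=T, r=T, s=T, t=F} (q) contributes 2 new; branch {p=T, r=T, s=T, t=F} (q) contributes 0 new; branch {p=T, r=T, s=T} (q, t) contributes 2 new; branch {p=T, q=F} (r, s, t) contributes 6 new; branch {p=F, q=T} (r, s, t) contributes 8 new. Total: 18.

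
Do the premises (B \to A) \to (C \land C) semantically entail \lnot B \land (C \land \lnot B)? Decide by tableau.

Initial set: {((B \to A) \to (C \land C)); \lnot (\lnot B \land (C \land \lnot B))}.
((B \to A) \to (C \land C)): β-rule — branch into \lnot (B \to A)  //  (C \land C).
  branch 1 (add \lnot (B \to A)):
    \lnot (B \to A): α-rule — add B, \lnot A.
    \lnot (\lnot B \land (C \land \lnot B)): β-rule — branch into \lnot \lnot B  //  \lnot (C \land \lnot B).
      branch 1.1 (add \lnot \lnot B):
        ○ open, literals {A=0, B=1}.
      branch 1.2 (add \lnot (C \land \lnot B)):
        \lnot (C \land \lnot B): β-rule — branch into \lnot C  //  \lnot \lnot B.
          branch 1.2.1 (add \lnot C):
            ○ open, literals {A=0, B=1, C=0}.
          branch 1.2.2 (add \lnot \lnot B):
            ○ open, literals {A=0, B=1}.
  branch 2 (add (C \land C)):
    (C \land C): α-rule — add C, C.
    \lnot (\lnot B \land (C \land \lnot B)): β-rule — branch into \lnot \lnot B  //  \lnot (C \land \lnot B).
      branch 2.1 (add \lnot \lnot B):
        ○ open, literals {B=1, C=1}.
      branch 2.2 (add \lnot (C \land \lnot B)):
        \lnot (C \land \lnot B): β-rule — branch into \lnot C  //  \lnot \lnot B.
          branch 2.2.1 (add \lnot C):
            × closes — contains both C and \lnot C.
          branch 2.2.2 (add \lnot \lnot B):
            ○ open, literals {B=1, C=1}.
1 branch closed, 5 open.
An open branch gives a countermodel: A=0, B=1 (unmentioned atoms arbitrary); the premises hold there but the conclusion fails.

No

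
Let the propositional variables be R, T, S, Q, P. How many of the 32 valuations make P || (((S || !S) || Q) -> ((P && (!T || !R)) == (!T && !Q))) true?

28

Initial set: {(P || (((S || !S) || Q) -> ((P && (!T || !R)) == (!T && !Q))))}.
(P || (((S || !S) || Q) -> ((P && (!T || !R)) == (!T && !Q)))): β-rule — branch into P  //  (((S || !S) || Q) -> ((P && (!T || !R)) == (!T && !Q))).
  branch 1 (add P):
    ○ open, literals {P=T}.
  branch 2 (add (((S || !S) || Q) -> ((P && (!T || !R)) == (!T && !Q)))):
    (((S || !S) || Q) -> ((P && (!T || !R)) == (!T && !Q))): β-rule — branch into !((S || !S) || Q)  //  ((P && (!T || !R)) == (!T && !Q)).
      branch 2.1 (add !((S || !S) || Q)):
        !((S || !S) || Q): α-rule — add !(S || !S), !Q.
        !(S || !S): α-rule — add !S, !!S.
        × closes — contains both S and !S.
      branch 2.2 (add ((P && (!T || !R)) == (!T && !Q))):
        ((P && (!T || !R)) == (!T && !Q)): β-rule — branch into (P && (!T || !R)), (!T && !Q)  //  !(P && (!T || !R)), !(!T && !Q).
          branch 2.2.1 (add (P && (!T || !R)), (!T && !Q)):
            (P && (!T || !R)): α-rule — add P, (!T || !R).
            (!T && !Q): α-rule — add !T, !Q.
            (!T || !R): β-rule — branch into !T  //  !R.
              branch 2.2.1.1 (add !T):
                ○ open, literals {P=T, Q=F, T=F}.
              branch 2.2.1.2 (add !R):
                ○ open, literals {P=T, Q=F, R=F, T=F}.
          branch 2.2.2 (add !(P && (!T || !R)), !(!T && !Q)):
            !(P && (!T || !R)): β-rule — branch into !P  //  !(!T || !R).
              branch 2.2.2.1 (add !P):
                !(!T && !Q): β-rule — branch into !!T  //  !!Q.
                  branch 2.2.2.1.1 (add !!T):
                    ○ open, literals {P=F, T=T}.
                  branch 2.2.2.1.2 (add !!Q):
                    ○ open, literals {P=F, Q=T}.
              branch 2.2.2.2 (add !(!T || !R)):
                !(!T || !R): α-rule — add !!T, !!R.
                !(!T && !Q): β-rule — branch into !!T  //  !!Q.
                  branch 2.2.2.2.1 (add !!T):
                    ○ open, literals {R=T, T=T}.
                  branch 2.2.2.2.2 (add !!Q):
                    ○ open, literals {Q=T, R=T, T=T}.
1 branch closed, 7 open.
Each open branch fixes some atoms; the unmentioned ones are free. Counting distinct full assignments: branch {P=T} (R, T, S, Q) contributes 16 new; branch {P=T, Q=F, T=F} (R, S) contributes 0 new; branch {P=T, Q=F, R=F, T=F} (S) contributes 0 new; branch {P=F, T=T} (R, S, Q) contributes 8 new; branch {P=F, Q=T} (R, T, S) contributes 4 new; branch {R=T, T=T} (S, Q, P) contributes 0 new; branch {Q=T, R=T, T=T} (S, P) contributes 0 new. Total: 28.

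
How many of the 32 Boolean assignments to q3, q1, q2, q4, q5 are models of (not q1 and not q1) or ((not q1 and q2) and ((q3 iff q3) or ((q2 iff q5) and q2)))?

16

Initial set: {((not q1 and not q1) or ((not q1 and q2) and ((q3 iff q3) or ((q2 iff q5) and q2))))}.
((not q1 and not q1) or ((not q1 and q2) and ((q3 iff q3) or ((q2 iff q5) and q2)))): β-rule — branch into (not q1 and not q1)  //  ((not q1 and q2) and ((q3 iff q3) or ((q2 iff q5) and q2))).
  branch 1 (add (not q1 and not q1)):
    (not q1 and not q1): α-rule — add not q1, not q1.
    ○ open, literals {q1=F}.
  branch 2 (add ((not q1 and q2) and ((q3 iff q3) or ((q2 iff q5) and q2)))):
    ((not q1 and q2) and ((q3 iff q3) or ((q2 iff q5) and q2))): α-rule — add (not q1 and q2), ((q3 iff q3) or ((q2 iff q5) and q2)).
    (not q1 and q2): α-rule — add not q1, q2.
    ((q3 iff q3) or ((q2 iff q5) and q2)): β-rule — branch into (q3 iff q3)  //  ((q2 iff q5) and q2).
      branch 2.1 (add (q3 iff q3)):
        (q3 iff q3): β-rule — branch into q3, q3  //  not q3, not q3.
          branch 2.1.1 (add q3, q3):
            ○ open, literals {q1=F, q2=T, q3=T}.
          branch 2.1.2 (add not q3, not q3):
            ○ open, literals {q1=F, q2=T, q3=F}.
      branch 2.2 (add ((q2 iff q5) and q2)):
        ((q2 iff q5) and q2): α-rule — add (q2 iff q5), q2.
        (q2 iff q5): β-rule — branch into q2, q5  //  not q2, not q5.
          branch 2.2.1 (add q2, q5):
            ○ open, literals {q1=F, q2=T, q5=T}.
          branch 2.2.2 (add not q2, not q5):
            × closes — contains both q2 and not q2.
1 branch closed, 4 open.
Each open branch fixes some atoms; the unmentioned ones are free. Counting distinct full assignments: branch {q1=F} (q3, q2, q4, q5) contributes 16 new; branch {q1=F, q2=T, q3=T} (q4, q5) contributes 0 new; branch {q1=F, q2=T, q3=F} (q4, q5) contributes 0 new; branch {q1=F, q2=T, q5=T} (q3, q4) contributes 0 new. Total: 16.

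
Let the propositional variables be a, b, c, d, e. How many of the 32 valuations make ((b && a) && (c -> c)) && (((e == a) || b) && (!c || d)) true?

Initial set: {(((b && a) && (c -> c)) && (((e == a) || b) && (!c || d)))}.
(((b && a) && (c -> c)) && (((e == a) || b) && (!c || d))): α-rule — add ((b && a) && (c -> c)), (((e == a) || b) && (!c || d)).
((b && a) && (c -> c)): α-rule — add (b && a), (c -> c).
(((e == a) || b) && (!c || d)): α-rule — add ((e == a) || b), (!c || d).
(b && a): α-rule — add b, a.
(c -> c): β-rule — branch into !c  //  c.
  branch 1 (add !c):
    ((e == a) || b): β-rule — branch into (e == a)  //  b.
      branch 1.1 (add (e == a)):
        (!c || d): β-rule — branch into !c  //  d.
          branch 1.1.1 (add !c):
            (e == a): β-rule — branch into e, a  //  !e, !a.
              branch 1.1.1.1 (add e, a):
                ○ open, literals {a=T, b=T, c=F, e=T}.
              branch 1.1.1.2 (add !e, !a):
                × closes — contains both a and !a.
          branch 1.1.2 (add d):
            (e == a): β-rule — branch into e, a  //  !e, !a.
              branch 1.1.2.1 (add e, a):
                ○ open, literals {a=T, b=T, c=F, d=T, e=T}.
              branch 1.1.2.2 (add !e, !a):
                × closes — contains both a and !a.
      branch 1.2 (add b):
        (!c || d): β-rule — branch into !c  //  d.
          branch 1.2.1 (add !c):
            ○ open, literals {a=T, b=T, c=F}.
          branch 1.2.2 (add d):
            ○ open, literals {a=T, b=T, c=F, d=T}.
  branch 2 (add c):
    ((e == a) || b): β-rule — branch into (e == a)  //  b.
      branch 2.1 (add (e == a)):
        (!c || d): β-rule — branch into !c  //  d.
          branch 2.1.1 (add !c):
            × closes — contains both c and !c.
          branch 2.1.2 (add d):
            (e == a): β-rule — branch into e, a  //  !e, !a.
              branch 2.1.2.1 (add e, a):
                ○ open, literals {a=T, b=T, c=T, d=T, e=T}.
              branch 2.1.2.2 (add !e, !a):
                × closes — contains both a and !a.
      branch 2.2 (add b):
        (!c || d): β-rule — branch into !c  //  d.
          branch 2.2.1 (add !c):
            × closes — contains both c and !c.
          branch 2.2.2 (add d):
            ○ open, literals {a=T, b=T, c=T, d=T}.
5 branches closed, 6 open.
Each open branch fixes some atoms; the unmentioned ones are free. Counting distinct full assignments: branch {a=T, b=T, c=F, e=T} (d) contributes 2 new; branch {a=T, b=T, c=F, d=T, e=T} (none free) contributes 0 new; branch {a=T, b=T, c=F} (d, e) contributes 2 new; branch {a=T, b=T, c=F, d=T} (e) contributes 0 new; branch {a=T, b=T, c=T, d=T, e=T} (none free) contributes 1 new; branch {a=T, b=T, c=T, d=T} (e) contributes 1 new. Total: 6.

6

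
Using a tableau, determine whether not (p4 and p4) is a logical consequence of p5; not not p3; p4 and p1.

No

Initial set: {T p5; T not not p3; T (p4 and p1); F not (p4 and p4)}.
T not not p3: drop double negation, giving T p3.
T (p4 and p1): α-rule — add T p4, T p1.
F not (p4 and p4): α-rule — add T p4, T p4.
○ open, literals {p1=true, p3=true, p4=true, p5=true}.
0 branches closed, 1 open.
An open branch gives a countermodel: p1=true, p3=true, p4=true, p5=true (unmentioned atoms arbitrary); the premises hold there but the conclusion fails.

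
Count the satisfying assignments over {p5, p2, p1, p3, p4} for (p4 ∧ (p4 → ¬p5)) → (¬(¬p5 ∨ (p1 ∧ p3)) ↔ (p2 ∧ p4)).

Initial set: {T ((p4 ∧ (p4 → ¬p5)) → (¬(¬p5 ∨ (p1 ∧ p3)) ↔ (p2 ∧ p4)))}.
T ((p4 ∧ (p4 → ¬p5)) → (¬(¬p5 ∨ (p1 ∧ p3)) ↔ (p2 ∧ p4))): β-rule — branch into F (p4 ∧ (p4 → ¬p5))  //  T (¬(¬p5 ∨ (p1 ∧ p3)) ↔ (p2 ∧ p4)).
  branch 1 (add F (p4 ∧ (p4 → ¬p5))):
    F (p4 ∧ (p4 → ¬p5)): β-rule — branch into F p4  //  F (p4 → ¬p5).
      branch 1.1 (add F p4):
        ○ open, literals {p4=F}.
      branch 1.2 (add F (p4 → ¬p5)):
        F (p4 → ¬p5): α-rule — add T p4, F ¬p5.
        ○ open, literals {p4=T, p5=T}.
  branch 2 (add T (¬(¬p5 ∨ (p1 ∧ p3)) ↔ (p2 ∧ p4))):
    T (¬(¬p5 ∨ (p1 ∧ p3)) ↔ (p2 ∧ p4)): β-rule — branch into T ¬(¬p5 ∨ (p1 ∧ p3)), T (p2 ∧ p4)  //  F ¬(¬p5 ∨ (p1 ∧ p3)), F (p2 ∧ p4).
      branch 2.1 (add T ¬(¬p5 ∨ (p1 ∧ p3)), T (p2 ∧ p4)):
        T ¬(¬p5 ∨ (p1 ∧ p3)): α-rule — add F ¬p5, F (p1 ∧ p3).
        T (p2 ∧ p4): α-rule — add T p2, T p4.
        F (p1 ∧ p3): β-rule — branch into F p1  //  F p3.
          branch 2.1.1 (add F p1):
            ○ open, literals {p1=F, p2=T, p4=T, p5=T}.
          branch 2.1.2 (add F p3):
            ○ open, literals {p2=T, p3=F, p4=T, p5=T}.
      branch 2.2 (add F ¬(¬p5 ∨ (p1 ∧ p3)), F (p2 ∧ p4)):
        F ¬(¬p5 ∨ (p1 ∧ p3)): β-rule — branch into T ¬p5  //  T (p1 ∧ p3).
          branch 2.2.1 (add T ¬p5):
            F (p2 ∧ p4): β-rule — branch into F p2  //  F p4.
              branch 2.2.1.1 (add F p2):
                ○ open, literals {p2=F, p5=F}.
              branch 2.2.1.2 (add F p4):
                ○ open, literals {p4=F, p5=F}.
          branch 2.2.2 (add T (p1 ∧ p3)):
            T (p1 ∧ p3): α-rule — add T p1, T p3.
            F (p2 ∧ p4): β-rule — branch into F p2  //  F p4.
              branch 2.2.2.1 (add F p2):
                ○ open, literals {p1=T, p2=F, p3=T}.
              branch 2.2.2.2 (add F p4):
                ○ open, literals {p1=T, p3=T, p4=F}.
0 branches closed, 8 open.
Each open branch fixes some atoms; the unmentioned ones are free. Counting distinct full assignments: branch {p4=F} (p5, p2, p1, p3) contributes 16 new; branch {p4=T, p5=T} (p2, p1, p3) contributes 8 new; branch {p1=F, p2=T, p4=T, p5=T} (p3) contributes 0 new; branch {p2=T, p3=F, p4=T, p5=T} (p1) contributes 0 new; branch {p2=F, p5=F} (p1, p3, p4) contributes 4 new; branch {p4=F, p5=F} (p2, p1, p3) contributes 0 new; branch {p1=T, p2=F, p3=T} (p5, p4) contributes 0 new; branch {p1=T, p3=T, p4=F} (p5, p2) contributes 0 new. Total: 28.

28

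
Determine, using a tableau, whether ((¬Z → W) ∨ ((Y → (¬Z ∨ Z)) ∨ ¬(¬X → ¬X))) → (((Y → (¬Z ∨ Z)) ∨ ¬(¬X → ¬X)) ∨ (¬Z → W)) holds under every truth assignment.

Valid

Assume the negation and expand:
Initial set: {F (((¬Z → W) ∨ ((Y → (¬Z ∨ Z)) ∨ ¬(¬X → ¬X))) → (((Y → (¬Z ∨ Z)) ∨ ¬(¬X → ¬X)) ∨ (¬Z → W)))}.
F (((¬Z → W) ∨ ((Y → (¬Z ∨ Z)) ∨ ¬(¬X → ¬X))) → (((Y → (¬Z ∨ Z)) ∨ ¬(¬X → ¬X)) ∨ (¬Z → W))): α-rule — add T ((¬Z → W) ∨ ((Y → (¬Z ∨ Z)) ∨ ¬(¬X → ¬X))), F (((Y → (¬Z ∨ Z)) ∨ ¬(¬X → ¬X)) ∨ (¬Z → W)).
F (((Y → (¬Z ∨ Z)) ∨ ¬(¬X → ¬X)) ∨ (¬Z → W)): α-rule — add F ((Y → (¬Z ∨ Z)) ∨ ¬(¬X → ¬X)), F (¬Z → W).
F ((Y → (¬Z ∨ Z)) ∨ ¬(¬X → ¬X)): α-rule — add F (Y → (¬Z ∨ Z)), F ¬(¬X → ¬X).
F (¬Z → W): α-rule — add T ¬Z, F W.
F (Y → (¬Z ∨ Z)): α-rule — add T Y, F (¬Z ∨ Z).
F (¬Z ∨ Z): α-rule — add F ¬Z, F Z.
× closes — contains both Z and ¬Z.
All 1 branch closes.
Every branch closed, so the negation is unsatisfiable and the formula is valid.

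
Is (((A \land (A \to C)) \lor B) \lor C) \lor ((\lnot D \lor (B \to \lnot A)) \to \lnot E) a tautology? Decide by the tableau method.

Not valid

Assume the negation and expand:
Initial set: {\lnot ((((A \land (A \to C)) \lor B) \lor C) \lor ((\lnot D \lor (B \to \lnot A)) \to \lnot E))}.
\lnot ((((A \land (A \to C)) \lor B) \lor C) \lor ((\lnot D \lor (B \to \lnot A)) \to \lnot E)): α-rule — add \lnot (((A \land (A \to C)) \lor B) \lor C), \lnot ((\lnot D \lor (B \to \lnot A)) \to \lnot E).
\lnot (((A \land (A \to C)) \lor B) \lor C): α-rule — add \lnot ((A \land (A \to C)) \lor B), \lnot C.
\lnot ((\lnot D \lor (B \to \lnot A)) \to \lnot E): α-rule — add (\lnot D \lor (B \to \lnot A)), \lnot \lnot E.
\lnot ((A \land (A \to C)) \lor B): α-rule — add \lnot (A \land (A \to C)), \lnot B.
(\lnot D \lor (B \to \lnot A)): β-rule — branch into \lnot D  //  (B \to \lnot A).
  branch 1 (add \lnot D):
    \lnot (A \land (A \to C)): β-rule — branch into \lnot A  //  \lnot (A \to C).
      branch 1.1 (add \lnot A):
        ○ open, literals {A=false, B=false, C=false, D=false, E=true}.
      branch 1.2 (add \lnot (A \to C)):
        \lnot (A \to C): α-rule — add A, \lnot C.
        ○ open, literals {A=true, B=false, C=false, D=false, E=true}.
  branch 2 (add (B \to \lnot A)):
    \lnot (A \land (A \to C)): β-rule — branch into \lnot A  //  \lnot (A \to C).
      branch 2.1 (add \lnot A):
        (B \to \lnot A): β-rule — branch into \lnot B  //  \lnot A.
          branch 2.1.1 (add \lnot B):
            ○ open, literals {A=false, B=false, C=false, E=true}.
          branch 2.1.2 (add \lnot A):
            ○ open, literals {A=false, B=false, C=false, E=true}.
      branch 2.2 (add \lnot (A \to C)):
        \lnot (A \to C): α-rule — add A, \lnot C.
        (B \to \lnot A): β-rule — branch into \lnot B  //  \lnot A.
          branch 2.2.1 (add \lnot B):
            ○ open, literals {A=true, B=false, C=false, E=true}.
          branch 2.2.2 (add \lnot A):
            × closes — contains both A and \lnot A.
1 branch closed, 5 open.
An open branch gives a countermodel: A=false, B=false, C=false, D=false, E=true (unmentioned atoms arbitrary); under it the original formula is false.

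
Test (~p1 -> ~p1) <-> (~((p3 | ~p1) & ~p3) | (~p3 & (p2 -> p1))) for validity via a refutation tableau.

Not valid

Assume the negation and expand:
Initial set: {~((~p1 -> ~p1) <-> (~((p3 | ~p1) & ~p3) | (~p3 & (p2 -> p1))))}.
~((~p1 -> ~p1) <-> (~((p3 | ~p1) & ~p3) | (~p3 & (p2 -> p1)))): β-rule — branch into (~p1 -> ~p1), ~(~((p3 | ~p1) & ~p3) | (~p3 & (p2 -> p1)))  //  ~(~p1 -> ~p1), (~((p3 | ~p1) & ~p3) | (~p3 & (p2 -> p1))).
  branch 1 (add (~p1 -> ~p1), ~(~((p3 | ~p1) & ~p3) | (~p3 & (p2 -> p1)))):
    ~(~((p3 | ~p1) & ~p3) | (~p3 & (p2 -> p1))): α-rule — add ~~((p3 | ~p1) & ~p3), ~(~p3 & (p2 -> p1)).
    ~~((p3 | ~p1) & ~p3): α-rule — add (p3 | ~p1), ~p3.
    (~p1 -> ~p1): β-rule — branch into ~~p1  //  ~p1.
      branch 1.1 (add ~~p1):
        ~(~p3 & (p2 -> p1)): β-rule — branch into ~~p3  //  ~(p2 -> p1).
          branch 1.1.1 (add ~~p3):
            × closes — contains both p3 and ~p3.
          branch 1.1.2 (add ~(p2 -> p1)):
            ~(p2 -> p1): α-rule — add p2, ~p1.
            × closes — contains both p1 and ~p1.
      branch 1.2 (add ~p1):
        ~(~p3 & (p2 -> p1)): β-rule — branch into ~~p3  //  ~(p2 -> p1).
          branch 1.2.1 (add ~~p3):
            × closes — contains both p3 and ~p3.
          branch 1.2.2 (add ~(p2 -> p1)):
            ~(p2 -> p1): α-rule — add p2, ~p1.
            (p3 | ~p1): β-rule — branch into p3  //  ~p1.
              branch 1.2.2.1 (add p3):
                × closes — contains both p3 and ~p3.
              branch 1.2.2.2 (add ~p1):
                ○ open, literals {p1=0, p2=1, p3=0}.
  branch 2 (add ~(~p1 -> ~p1), (~((p3 | ~p1) & ~p3) | (~p3 & (p2 -> p1)))):
    ~(~p1 -> ~p1): α-rule — add ~p1, ~~p1.
    × closes — contains both p1 and ~p1.
5 branches closed, 1 open.
An open branch gives a countermodel: p1=0, p2=1, p3=0 (unmentioned atoms arbitrary); under it the original formula is false.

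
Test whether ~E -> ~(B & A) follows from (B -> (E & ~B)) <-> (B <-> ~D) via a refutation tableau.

No

Initial set: {((B -> (E & ~B)) <-> (B <-> ~D)); ~(~E -> ~(B & A))}.
~(~E -> ~(B & A)): α-rule — add ~E, ~~(B & A).
~~(B & A): α-rule — add B, A.
((B -> (E & ~B)) <-> (B <-> ~D)): β-rule — branch into (B -> (E & ~B)), (B <-> ~D)  //  ~(B -> (E & ~B)), ~(B <-> ~D).
  branch 1 (add (B -> (E & ~B)), (B <-> ~D)):
    (B -> (E & ~B)): β-rule — branch into ~B  //  (E & ~B).
      branch 1.1 (add ~B):
        × closes — contains both B and ~B.
      branch 1.2 (add (E & ~B)):
        (E & ~B): α-rule — add E, ~B.
        × closes — contains both E and ~E.
  branch 2 (add ~(B -> (E & ~B)), ~(B <-> ~D)):
    ~(B -> (E & ~B)): α-rule — add B, ~(E & ~B).
    ~(B <-> ~D): β-rule — branch into B, ~~D  //  ~B, ~D.
      branch 2.1 (add B, ~~D):
        ~(E & ~B): β-rule — branch into ~E  //  ~~B.
          branch 2.1.1 (add ~E):
            ○ open, literals {A=true, B=true, D=true, E=false}.
          branch 2.1.2 (add ~~B):
            ○ open, literals {A=true, B=true, D=true, E=false}.
      branch 2.2 (add ~B, ~D):
        × closes — contains both B and ~B.
3 branches closed, 2 open.
An open branch gives a countermodel: A=true, B=true, D=true, E=false (unmentioned atoms arbitrary); the premises hold there but the conclusion fails.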